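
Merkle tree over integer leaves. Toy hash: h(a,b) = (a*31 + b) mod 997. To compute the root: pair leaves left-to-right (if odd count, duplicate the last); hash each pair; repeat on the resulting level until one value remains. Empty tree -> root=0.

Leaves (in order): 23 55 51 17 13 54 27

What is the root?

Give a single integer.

Answer: 32

Derivation:
L0: [23, 55, 51, 17, 13, 54, 27]
L1: h(23,55)=(23*31+55)%997=768 h(51,17)=(51*31+17)%997=601 h(13,54)=(13*31+54)%997=457 h(27,27)=(27*31+27)%997=864 -> [768, 601, 457, 864]
L2: h(768,601)=(768*31+601)%997=481 h(457,864)=(457*31+864)%997=76 -> [481, 76]
L3: h(481,76)=(481*31+76)%997=32 -> [32]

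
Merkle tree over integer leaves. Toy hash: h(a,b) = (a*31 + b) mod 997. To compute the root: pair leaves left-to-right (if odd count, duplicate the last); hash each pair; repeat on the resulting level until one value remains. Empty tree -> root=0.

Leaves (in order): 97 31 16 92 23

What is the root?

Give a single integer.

L0: [97, 31, 16, 92, 23]
L1: h(97,31)=(97*31+31)%997=47 h(16,92)=(16*31+92)%997=588 h(23,23)=(23*31+23)%997=736 -> [47, 588, 736]
L2: h(47,588)=(47*31+588)%997=51 h(736,736)=(736*31+736)%997=621 -> [51, 621]
L3: h(51,621)=(51*31+621)%997=208 -> [208]

Answer: 208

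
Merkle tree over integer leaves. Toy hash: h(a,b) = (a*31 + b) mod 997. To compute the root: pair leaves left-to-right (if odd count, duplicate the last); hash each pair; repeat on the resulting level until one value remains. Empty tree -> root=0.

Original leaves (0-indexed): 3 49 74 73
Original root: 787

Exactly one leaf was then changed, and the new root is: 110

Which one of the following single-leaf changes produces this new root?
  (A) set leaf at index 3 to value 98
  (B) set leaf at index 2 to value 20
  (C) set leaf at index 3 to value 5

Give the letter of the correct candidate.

Original leaves: [3, 49, 74, 73]
Target new root: 110
Try each candidate change and compute the resulting root:
Candidate A: set leaf[3] = 98 -> leaves = [3, 49, 74, 98]
  L0: [3, 49, 74, 98]
  L1: h(3,49)=(3*31+49)%997=142 h(74,98)=(74*31+98)%997=398 -> [142, 398]
  L2: h(142,398)=(142*31+398)%997=812 -> [812]
  root = 812 != target 110
Candidate B: set leaf[2] = 20 -> leaves = [3, 49, 20, 73]
  L0: [3, 49, 20, 73]
  L1: h(3,49)=(3*31+49)%997=142 h(20,73)=(20*31+73)%997=693 -> [142, 693]
  L2: h(142,693)=(142*31+693)%997=110 -> [110]
  root = 110 == target 110  ** MATCH **
Candidate C: set leaf[3] = 5 -> leaves = [3, 49, 74, 5]
  L0: [3, 49, 74, 5]
  L1: h(3,49)=(3*31+49)%997=142 h(74,5)=(74*31+5)%997=305 -> [142, 305]
  L2: h(142,305)=(142*31+305)%997=719 -> [719]
  root = 719 != target 110
Candidate B produces the target root.

Answer: B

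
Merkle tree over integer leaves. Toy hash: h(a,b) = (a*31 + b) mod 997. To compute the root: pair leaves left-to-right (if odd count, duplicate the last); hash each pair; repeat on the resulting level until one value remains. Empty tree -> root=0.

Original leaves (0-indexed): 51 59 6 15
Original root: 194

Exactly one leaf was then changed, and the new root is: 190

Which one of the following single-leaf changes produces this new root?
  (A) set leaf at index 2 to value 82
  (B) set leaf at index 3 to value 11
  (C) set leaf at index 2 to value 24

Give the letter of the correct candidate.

Answer: B

Derivation:
Original leaves: [51, 59, 6, 15]
Target new root: 190
Try each candidate change and compute the resulting root:
Candidate A: set leaf[2] = 82 -> leaves = [51, 59, 82, 15]
  L0: [51, 59, 82, 15]
  L1: h(51,59)=(51*31+59)%997=643 h(82,15)=(82*31+15)%997=563 -> [643, 563]
  L2: h(643,563)=(643*31+563)%997=556 -> [556]
  root = 556 != target 190
Candidate B: set leaf[3] = 11 -> leaves = [51, 59, 6, 11]
  L0: [51, 59, 6, 11]
  L1: h(51,59)=(51*31+59)%997=643 h(6,11)=(6*31+11)%997=197 -> [643, 197]
  L2: h(643,197)=(643*31+197)%997=190 -> [190]
  root = 190 == target 190  ** MATCH **
Candidate C: set leaf[2] = 24 -> leaves = [51, 59, 24, 15]
  L0: [51, 59, 24, 15]
  L1: h(51,59)=(51*31+59)%997=643 h(24,15)=(24*31+15)%997=759 -> [643, 759]
  L2: h(643,759)=(643*31+759)%997=752 -> [752]
  root = 752 != target 190
Candidate B produces the target root.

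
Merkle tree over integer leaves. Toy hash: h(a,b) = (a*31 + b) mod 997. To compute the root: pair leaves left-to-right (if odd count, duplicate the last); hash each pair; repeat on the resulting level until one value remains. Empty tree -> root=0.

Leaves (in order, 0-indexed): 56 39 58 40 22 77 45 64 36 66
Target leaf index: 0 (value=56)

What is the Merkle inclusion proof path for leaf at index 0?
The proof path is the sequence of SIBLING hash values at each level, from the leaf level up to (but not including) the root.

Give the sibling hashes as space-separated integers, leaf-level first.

L0 (leaves): [56, 39, 58, 40, 22, 77, 45, 64, 36, 66], target index=0
L1: h(56,39)=(56*31+39)%997=778 [pair 0] h(58,40)=(58*31+40)%997=841 [pair 1] h(22,77)=(22*31+77)%997=759 [pair 2] h(45,64)=(45*31+64)%997=462 [pair 3] h(36,66)=(36*31+66)%997=185 [pair 4] -> [778, 841, 759, 462, 185]
  Sibling for proof at L0: 39
L2: h(778,841)=(778*31+841)%997=34 [pair 0] h(759,462)=(759*31+462)%997=63 [pair 1] h(185,185)=(185*31+185)%997=935 [pair 2] -> [34, 63, 935]
  Sibling for proof at L1: 841
L3: h(34,63)=(34*31+63)%997=120 [pair 0] h(935,935)=(935*31+935)%997=10 [pair 1] -> [120, 10]
  Sibling for proof at L2: 63
L4: h(120,10)=(120*31+10)%997=739 [pair 0] -> [739]
  Sibling for proof at L3: 10
Root: 739
Proof path (sibling hashes from leaf to root): [39, 841, 63, 10]

Answer: 39 841 63 10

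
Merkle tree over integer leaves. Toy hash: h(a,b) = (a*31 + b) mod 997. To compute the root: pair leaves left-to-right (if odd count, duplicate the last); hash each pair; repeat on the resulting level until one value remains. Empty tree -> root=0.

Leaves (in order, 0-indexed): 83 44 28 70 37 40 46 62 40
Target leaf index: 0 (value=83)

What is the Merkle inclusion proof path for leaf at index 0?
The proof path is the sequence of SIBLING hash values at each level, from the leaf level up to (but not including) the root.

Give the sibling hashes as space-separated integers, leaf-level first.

Answer: 44 938 399 662

Derivation:
L0 (leaves): [83, 44, 28, 70, 37, 40, 46, 62, 40], target index=0
L1: h(83,44)=(83*31+44)%997=623 [pair 0] h(28,70)=(28*31+70)%997=938 [pair 1] h(37,40)=(37*31+40)%997=190 [pair 2] h(46,62)=(46*31+62)%997=491 [pair 3] h(40,40)=(40*31+40)%997=283 [pair 4] -> [623, 938, 190, 491, 283]
  Sibling for proof at L0: 44
L2: h(623,938)=(623*31+938)%997=311 [pair 0] h(190,491)=(190*31+491)%997=399 [pair 1] h(283,283)=(283*31+283)%997=83 [pair 2] -> [311, 399, 83]
  Sibling for proof at L1: 938
L3: h(311,399)=(311*31+399)%997=70 [pair 0] h(83,83)=(83*31+83)%997=662 [pair 1] -> [70, 662]
  Sibling for proof at L2: 399
L4: h(70,662)=(70*31+662)%997=838 [pair 0] -> [838]
  Sibling for proof at L3: 662
Root: 838
Proof path (sibling hashes from leaf to root): [44, 938, 399, 662]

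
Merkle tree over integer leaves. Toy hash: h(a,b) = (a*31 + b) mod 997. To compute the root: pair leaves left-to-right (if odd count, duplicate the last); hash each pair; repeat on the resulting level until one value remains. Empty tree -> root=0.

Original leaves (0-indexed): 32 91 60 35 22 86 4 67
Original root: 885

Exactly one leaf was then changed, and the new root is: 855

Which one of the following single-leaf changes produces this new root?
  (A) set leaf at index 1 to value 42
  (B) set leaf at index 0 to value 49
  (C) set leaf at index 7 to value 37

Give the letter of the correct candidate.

Original leaves: [32, 91, 60, 35, 22, 86, 4, 67]
Target new root: 855
Try each candidate change and compute the resulting root:
Candidate A: set leaf[1] = 42 -> leaves = [32, 42, 60, 35, 22, 86, 4, 67]
  L0: [32, 42, 60, 35, 22, 86, 4, 67]
  L1: h(32,42)=(32*31+42)%997=37 h(60,35)=(60*31+35)%997=898 h(22,86)=(22*31+86)%997=768 h(4,67)=(4*31+67)%997=191 -> [37, 898, 768, 191]
  L2: h(37,898)=(37*31+898)%997=51 h(768,191)=(768*31+191)%997=71 -> [51, 71]
  L3: h(51,71)=(51*31+71)%997=655 -> [655]
  root = 655 != target 855
Candidate B: set leaf[0] = 49 -> leaves = [49, 91, 60, 35, 22, 86, 4, 67]
  L0: [49, 91, 60, 35, 22, 86, 4, 67]
  L1: h(49,91)=(49*31+91)%997=613 h(60,35)=(60*31+35)%997=898 h(22,86)=(22*31+86)%997=768 h(4,67)=(4*31+67)%997=191 -> [613, 898, 768, 191]
  L2: h(613,898)=(613*31+898)%997=958 h(768,191)=(768*31+191)%997=71 -> [958, 71]
  L3: h(958,71)=(958*31+71)%997=856 -> [856]
  root = 856 != target 855
Candidate C: set leaf[7] = 37 -> leaves = [32, 91, 60, 35, 22, 86, 4, 37]
  L0: [32, 91, 60, 35, 22, 86, 4, 37]
  L1: h(32,91)=(32*31+91)%997=86 h(60,35)=(60*31+35)%997=898 h(22,86)=(22*31+86)%997=768 h(4,37)=(4*31+37)%997=161 -> [86, 898, 768, 161]
  L2: h(86,898)=(86*31+898)%997=573 h(768,161)=(768*31+161)%997=41 -> [573, 41]
  L3: h(573,41)=(573*31+41)%997=855 -> [855]
  root = 855 == target 855  ** MATCH **
Candidate C produces the target root.

Answer: C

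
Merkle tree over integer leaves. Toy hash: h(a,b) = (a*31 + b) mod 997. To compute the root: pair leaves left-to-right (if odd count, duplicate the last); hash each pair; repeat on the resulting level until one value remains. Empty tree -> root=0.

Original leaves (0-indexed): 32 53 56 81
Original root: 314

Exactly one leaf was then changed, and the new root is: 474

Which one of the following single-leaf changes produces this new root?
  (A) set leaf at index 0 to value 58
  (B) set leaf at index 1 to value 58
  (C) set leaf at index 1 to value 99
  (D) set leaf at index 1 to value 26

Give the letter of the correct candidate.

Original leaves: [32, 53, 56, 81]
Target new root: 474
Try each candidate change and compute the resulting root:
Candidate A: set leaf[0] = 58 -> leaves = [58, 53, 56, 81]
  L0: [58, 53, 56, 81]
  L1: h(58,53)=(58*31+53)%997=854 h(56,81)=(56*31+81)%997=820 -> [854, 820]
  L2: h(854,820)=(854*31+820)%997=375 -> [375]
  root = 375 != target 474
Candidate B: set leaf[1] = 58 -> leaves = [32, 58, 56, 81]
  L0: [32, 58, 56, 81]
  L1: h(32,58)=(32*31+58)%997=53 h(56,81)=(56*31+81)%997=820 -> [53, 820]
  L2: h(53,820)=(53*31+820)%997=469 -> [469]
  root = 469 != target 474
Candidate C: set leaf[1] = 99 -> leaves = [32, 99, 56, 81]
  L0: [32, 99, 56, 81]
  L1: h(32,99)=(32*31+99)%997=94 h(56,81)=(56*31+81)%997=820 -> [94, 820]
  L2: h(94,820)=(94*31+820)%997=743 -> [743]
  root = 743 != target 474
Candidate D: set leaf[1] = 26 -> leaves = [32, 26, 56, 81]
  L0: [32, 26, 56, 81]
  L1: h(32,26)=(32*31+26)%997=21 h(56,81)=(56*31+81)%997=820 -> [21, 820]
  L2: h(21,820)=(21*31+820)%997=474 -> [474]
  root = 474 == target 474  ** MATCH **
Candidate D produces the target root.

Answer: D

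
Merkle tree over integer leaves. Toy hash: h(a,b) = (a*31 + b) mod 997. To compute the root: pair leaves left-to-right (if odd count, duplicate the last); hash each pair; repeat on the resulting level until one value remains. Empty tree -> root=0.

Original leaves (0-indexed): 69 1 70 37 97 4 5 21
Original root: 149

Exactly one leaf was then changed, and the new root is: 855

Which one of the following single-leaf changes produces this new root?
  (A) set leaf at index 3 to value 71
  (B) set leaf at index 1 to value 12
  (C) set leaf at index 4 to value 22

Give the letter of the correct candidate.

Answer: C

Derivation:
Original leaves: [69, 1, 70, 37, 97, 4, 5, 21]
Target new root: 855
Try each candidate change and compute the resulting root:
Candidate A: set leaf[3] = 71 -> leaves = [69, 1, 70, 71, 97, 4, 5, 21]
  L0: [69, 1, 70, 71, 97, 4, 5, 21]
  L1: h(69,1)=(69*31+1)%997=146 h(70,71)=(70*31+71)%997=247 h(97,4)=(97*31+4)%997=20 h(5,21)=(5*31+21)%997=176 -> [146, 247, 20, 176]
  L2: h(146,247)=(146*31+247)%997=785 h(20,176)=(20*31+176)%997=796 -> [785, 796]
  L3: h(785,796)=(785*31+796)%997=206 -> [206]
  root = 206 != target 855
Candidate B: set leaf[1] = 12 -> leaves = [69, 12, 70, 37, 97, 4, 5, 21]
  L0: [69, 12, 70, 37, 97, 4, 5, 21]
  L1: h(69,12)=(69*31+12)%997=157 h(70,37)=(70*31+37)%997=213 h(97,4)=(97*31+4)%997=20 h(5,21)=(5*31+21)%997=176 -> [157, 213, 20, 176]
  L2: h(157,213)=(157*31+213)%997=95 h(20,176)=(20*31+176)%997=796 -> [95, 796]
  L3: h(95,796)=(95*31+796)%997=750 -> [750]
  root = 750 != target 855
Candidate C: set leaf[4] = 22 -> leaves = [69, 1, 70, 37, 22, 4, 5, 21]
  L0: [69, 1, 70, 37, 22, 4, 5, 21]
  L1: h(69,1)=(69*31+1)%997=146 h(70,37)=(70*31+37)%997=213 h(22,4)=(22*31+4)%997=686 h(5,21)=(5*31+21)%997=176 -> [146, 213, 686, 176]
  L2: h(146,213)=(146*31+213)%997=751 h(686,176)=(686*31+176)%997=505 -> [751, 505]
  L3: h(751,505)=(751*31+505)%997=855 -> [855]
  root = 855 == target 855  ** MATCH **
Candidate C produces the target root.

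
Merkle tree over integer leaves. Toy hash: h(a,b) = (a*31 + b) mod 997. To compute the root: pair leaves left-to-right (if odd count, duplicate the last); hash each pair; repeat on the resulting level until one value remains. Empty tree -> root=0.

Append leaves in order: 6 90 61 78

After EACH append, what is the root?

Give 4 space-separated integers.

After append 6 (leaves=[6]):
  L0: [6]
  root=6
After append 90 (leaves=[6, 90]):
  L0: [6, 90]
  L1: h(6,90)=(6*31+90)%997=276 -> [276]
  root=276
After append 61 (leaves=[6, 90, 61]):
  L0: [6, 90, 61]
  L1: h(6,90)=(6*31+90)%997=276 h(61,61)=(61*31+61)%997=955 -> [276, 955]
  L2: h(276,955)=(276*31+955)%997=538 -> [538]
  root=538
After append 78 (leaves=[6, 90, 61, 78]):
  L0: [6, 90, 61, 78]
  L1: h(6,90)=(6*31+90)%997=276 h(61,78)=(61*31+78)%997=972 -> [276, 972]
  L2: h(276,972)=(276*31+972)%997=555 -> [555]
  root=555

Answer: 6 276 538 555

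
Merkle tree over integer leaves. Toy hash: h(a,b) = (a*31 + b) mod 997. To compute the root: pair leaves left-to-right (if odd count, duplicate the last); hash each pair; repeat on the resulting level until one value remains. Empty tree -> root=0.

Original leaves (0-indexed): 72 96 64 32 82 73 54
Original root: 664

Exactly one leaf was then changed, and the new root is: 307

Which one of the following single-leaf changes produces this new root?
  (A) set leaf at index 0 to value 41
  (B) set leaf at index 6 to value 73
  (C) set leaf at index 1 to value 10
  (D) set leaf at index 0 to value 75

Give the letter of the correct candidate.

Original leaves: [72, 96, 64, 32, 82, 73, 54]
Target new root: 307
Try each candidate change and compute the resulting root:
Candidate A: set leaf[0] = 41 -> leaves = [41, 96, 64, 32, 82, 73, 54]
  L0: [41, 96, 64, 32, 82, 73, 54]
  L1: h(41,96)=(41*31+96)%997=370 h(64,32)=(64*31+32)%997=22 h(82,73)=(82*31+73)%997=621 h(54,54)=(54*31+54)%997=731 -> [370, 22, 621, 731]
  L2: h(370,22)=(370*31+22)%997=525 h(621,731)=(621*31+731)%997=42 -> [525, 42]
  L3: h(525,42)=(525*31+42)%997=365 -> [365]
  root = 365 != target 307
Candidate B: set leaf[6] = 73 -> leaves = [72, 96, 64, 32, 82, 73, 73]
  L0: [72, 96, 64, 32, 82, 73, 73]
  L1: h(72,96)=(72*31+96)%997=334 h(64,32)=(64*31+32)%997=22 h(82,73)=(82*31+73)%997=621 h(73,73)=(73*31+73)%997=342 -> [334, 22, 621, 342]
  L2: h(334,22)=(334*31+22)%997=406 h(621,342)=(621*31+342)%997=650 -> [406, 650]
  L3: h(406,650)=(406*31+650)%997=275 -> [275]
  root = 275 != target 307
Candidate C: set leaf[1] = 10 -> leaves = [72, 10, 64, 32, 82, 73, 54]
  L0: [72, 10, 64, 32, 82, 73, 54]
  L1: h(72,10)=(72*31+10)%997=248 h(64,32)=(64*31+32)%997=22 h(82,73)=(82*31+73)%997=621 h(54,54)=(54*31+54)%997=731 -> [248, 22, 621, 731]
  L2: h(248,22)=(248*31+22)%997=731 h(621,731)=(621*31+731)%997=42 -> [731, 42]
  L3: h(731,42)=(731*31+42)%997=769 -> [769]
  root = 769 != target 307
Candidate D: set leaf[0] = 75 -> leaves = [75, 96, 64, 32, 82, 73, 54]
  L0: [75, 96, 64, 32, 82, 73, 54]
  L1: h(75,96)=(75*31+96)%997=427 h(64,32)=(64*31+32)%997=22 h(82,73)=(82*31+73)%997=621 h(54,54)=(54*31+54)%997=731 -> [427, 22, 621, 731]
  L2: h(427,22)=(427*31+22)%997=298 h(621,731)=(621*31+731)%997=42 -> [298, 42]
  L3: h(298,42)=(298*31+42)%997=307 -> [307]
  root = 307 == target 307  ** MATCH **
Candidate D produces the target root.

Answer: D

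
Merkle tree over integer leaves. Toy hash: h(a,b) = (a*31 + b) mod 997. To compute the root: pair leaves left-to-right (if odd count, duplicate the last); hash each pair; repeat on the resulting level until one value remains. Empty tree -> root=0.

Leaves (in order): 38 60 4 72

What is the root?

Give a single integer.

Answer: 688

Derivation:
L0: [38, 60, 4, 72]
L1: h(38,60)=(38*31+60)%997=241 h(4,72)=(4*31+72)%997=196 -> [241, 196]
L2: h(241,196)=(241*31+196)%997=688 -> [688]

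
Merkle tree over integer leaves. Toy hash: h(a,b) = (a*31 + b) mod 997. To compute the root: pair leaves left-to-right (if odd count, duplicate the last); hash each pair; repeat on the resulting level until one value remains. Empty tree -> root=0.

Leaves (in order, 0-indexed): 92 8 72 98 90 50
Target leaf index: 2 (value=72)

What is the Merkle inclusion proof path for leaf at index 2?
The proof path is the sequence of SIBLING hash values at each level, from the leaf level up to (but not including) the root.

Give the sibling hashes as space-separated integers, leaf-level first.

L0 (leaves): [92, 8, 72, 98, 90, 50], target index=2
L1: h(92,8)=(92*31+8)%997=866 [pair 0] h(72,98)=(72*31+98)%997=336 [pair 1] h(90,50)=(90*31+50)%997=846 [pair 2] -> [866, 336, 846]
  Sibling for proof at L0: 98
L2: h(866,336)=(866*31+336)%997=263 [pair 0] h(846,846)=(846*31+846)%997=153 [pair 1] -> [263, 153]
  Sibling for proof at L1: 866
L3: h(263,153)=(263*31+153)%997=330 [pair 0] -> [330]
  Sibling for proof at L2: 153
Root: 330
Proof path (sibling hashes from leaf to root): [98, 866, 153]

Answer: 98 866 153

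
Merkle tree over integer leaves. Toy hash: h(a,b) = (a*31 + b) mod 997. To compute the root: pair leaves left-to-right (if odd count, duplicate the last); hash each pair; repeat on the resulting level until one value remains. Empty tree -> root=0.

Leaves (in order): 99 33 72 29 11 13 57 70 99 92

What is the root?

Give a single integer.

L0: [99, 33, 72, 29, 11, 13, 57, 70, 99, 92]
L1: h(99,33)=(99*31+33)%997=111 h(72,29)=(72*31+29)%997=267 h(11,13)=(11*31+13)%997=354 h(57,70)=(57*31+70)%997=840 h(99,92)=(99*31+92)%997=170 -> [111, 267, 354, 840, 170]
L2: h(111,267)=(111*31+267)%997=717 h(354,840)=(354*31+840)%997=847 h(170,170)=(170*31+170)%997=455 -> [717, 847, 455]
L3: h(717,847)=(717*31+847)%997=143 h(455,455)=(455*31+455)%997=602 -> [143, 602]
L4: h(143,602)=(143*31+602)%997=50 -> [50]

Answer: 50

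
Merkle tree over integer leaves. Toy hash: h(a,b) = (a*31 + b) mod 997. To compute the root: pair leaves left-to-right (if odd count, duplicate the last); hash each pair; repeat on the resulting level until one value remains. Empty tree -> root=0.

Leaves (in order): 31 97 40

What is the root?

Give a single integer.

L0: [31, 97, 40]
L1: h(31,97)=(31*31+97)%997=61 h(40,40)=(40*31+40)%997=283 -> [61, 283]
L2: h(61,283)=(61*31+283)%997=180 -> [180]

Answer: 180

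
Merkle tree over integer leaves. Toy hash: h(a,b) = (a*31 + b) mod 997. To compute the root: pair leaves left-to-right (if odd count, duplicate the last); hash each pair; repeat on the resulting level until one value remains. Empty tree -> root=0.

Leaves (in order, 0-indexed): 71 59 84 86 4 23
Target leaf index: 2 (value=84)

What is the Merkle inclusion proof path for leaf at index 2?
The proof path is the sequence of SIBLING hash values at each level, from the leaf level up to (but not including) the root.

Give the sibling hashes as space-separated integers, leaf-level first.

Answer: 86 266 716

Derivation:
L0 (leaves): [71, 59, 84, 86, 4, 23], target index=2
L1: h(71,59)=(71*31+59)%997=266 [pair 0] h(84,86)=(84*31+86)%997=696 [pair 1] h(4,23)=(4*31+23)%997=147 [pair 2] -> [266, 696, 147]
  Sibling for proof at L0: 86
L2: h(266,696)=(266*31+696)%997=966 [pair 0] h(147,147)=(147*31+147)%997=716 [pair 1] -> [966, 716]
  Sibling for proof at L1: 266
L3: h(966,716)=(966*31+716)%997=752 [pair 0] -> [752]
  Sibling for proof at L2: 716
Root: 752
Proof path (sibling hashes from leaf to root): [86, 266, 716]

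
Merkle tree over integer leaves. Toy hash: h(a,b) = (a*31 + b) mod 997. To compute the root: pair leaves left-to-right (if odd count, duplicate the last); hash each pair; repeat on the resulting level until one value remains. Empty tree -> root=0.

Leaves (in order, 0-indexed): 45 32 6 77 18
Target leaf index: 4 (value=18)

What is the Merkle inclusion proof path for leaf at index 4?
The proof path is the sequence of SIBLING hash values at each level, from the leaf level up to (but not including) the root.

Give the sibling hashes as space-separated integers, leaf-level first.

L0 (leaves): [45, 32, 6, 77, 18], target index=4
L1: h(45,32)=(45*31+32)%997=430 [pair 0] h(6,77)=(6*31+77)%997=263 [pair 1] h(18,18)=(18*31+18)%997=576 [pair 2] -> [430, 263, 576]
  Sibling for proof at L0: 18
L2: h(430,263)=(430*31+263)%997=632 [pair 0] h(576,576)=(576*31+576)%997=486 [pair 1] -> [632, 486]
  Sibling for proof at L1: 576
L3: h(632,486)=(632*31+486)%997=138 [pair 0] -> [138]
  Sibling for proof at L2: 632
Root: 138
Proof path (sibling hashes from leaf to root): [18, 576, 632]

Answer: 18 576 632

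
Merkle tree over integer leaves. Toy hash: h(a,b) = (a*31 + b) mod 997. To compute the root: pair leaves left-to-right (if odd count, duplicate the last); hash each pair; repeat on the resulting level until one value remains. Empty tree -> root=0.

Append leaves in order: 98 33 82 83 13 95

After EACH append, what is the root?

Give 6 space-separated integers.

After append 98 (leaves=[98]):
  L0: [98]
  root=98
After append 33 (leaves=[98, 33]):
  L0: [98, 33]
  L1: h(98,33)=(98*31+33)%997=80 -> [80]
  root=80
After append 82 (leaves=[98, 33, 82]):
  L0: [98, 33, 82]
  L1: h(98,33)=(98*31+33)%997=80 h(82,82)=(82*31+82)%997=630 -> [80, 630]
  L2: h(80,630)=(80*31+630)%997=119 -> [119]
  root=119
After append 83 (leaves=[98, 33, 82, 83]):
  L0: [98, 33, 82, 83]
  L1: h(98,33)=(98*31+33)%997=80 h(82,83)=(82*31+83)%997=631 -> [80, 631]
  L2: h(80,631)=(80*31+631)%997=120 -> [120]
  root=120
After append 13 (leaves=[98, 33, 82, 83, 13]):
  L0: [98, 33, 82, 83, 13]
  L1: h(98,33)=(98*31+33)%997=80 h(82,83)=(82*31+83)%997=631 h(13,13)=(13*31+13)%997=416 -> [80, 631, 416]
  L2: h(80,631)=(80*31+631)%997=120 h(416,416)=(416*31+416)%997=351 -> [120, 351]
  L3: h(120,351)=(120*31+351)%997=83 -> [83]
  root=83
After append 95 (leaves=[98, 33, 82, 83, 13, 95]):
  L0: [98, 33, 82, 83, 13, 95]
  L1: h(98,33)=(98*31+33)%997=80 h(82,83)=(82*31+83)%997=631 h(13,95)=(13*31+95)%997=498 -> [80, 631, 498]
  L2: h(80,631)=(80*31+631)%997=120 h(498,498)=(498*31+498)%997=981 -> [120, 981]
  L3: h(120,981)=(120*31+981)%997=713 -> [713]
  root=713

Answer: 98 80 119 120 83 713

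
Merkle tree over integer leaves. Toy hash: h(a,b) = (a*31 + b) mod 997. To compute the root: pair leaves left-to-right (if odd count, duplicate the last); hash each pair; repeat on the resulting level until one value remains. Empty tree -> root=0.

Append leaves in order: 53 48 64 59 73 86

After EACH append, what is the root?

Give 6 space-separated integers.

After append 53 (leaves=[53]):
  L0: [53]
  root=53
After append 48 (leaves=[53, 48]):
  L0: [53, 48]
  L1: h(53,48)=(53*31+48)%997=694 -> [694]
  root=694
After append 64 (leaves=[53, 48, 64]):
  L0: [53, 48, 64]
  L1: h(53,48)=(53*31+48)%997=694 h(64,64)=(64*31+64)%997=54 -> [694, 54]
  L2: h(694,54)=(694*31+54)%997=631 -> [631]
  root=631
After append 59 (leaves=[53, 48, 64, 59]):
  L0: [53, 48, 64, 59]
  L1: h(53,48)=(53*31+48)%997=694 h(64,59)=(64*31+59)%997=49 -> [694, 49]
  L2: h(694,49)=(694*31+49)%997=626 -> [626]
  root=626
After append 73 (leaves=[53, 48, 64, 59, 73]):
  L0: [53, 48, 64, 59, 73]
  L1: h(53,48)=(53*31+48)%997=694 h(64,59)=(64*31+59)%997=49 h(73,73)=(73*31+73)%997=342 -> [694, 49, 342]
  L2: h(694,49)=(694*31+49)%997=626 h(342,342)=(342*31+342)%997=974 -> [626, 974]
  L3: h(626,974)=(626*31+974)%997=440 -> [440]
  root=440
After append 86 (leaves=[53, 48, 64, 59, 73, 86]):
  L0: [53, 48, 64, 59, 73, 86]
  L1: h(53,48)=(53*31+48)%997=694 h(64,59)=(64*31+59)%997=49 h(73,86)=(73*31+86)%997=355 -> [694, 49, 355]
  L2: h(694,49)=(694*31+49)%997=626 h(355,355)=(355*31+355)%997=393 -> [626, 393]
  L3: h(626,393)=(626*31+393)%997=856 -> [856]
  root=856

Answer: 53 694 631 626 440 856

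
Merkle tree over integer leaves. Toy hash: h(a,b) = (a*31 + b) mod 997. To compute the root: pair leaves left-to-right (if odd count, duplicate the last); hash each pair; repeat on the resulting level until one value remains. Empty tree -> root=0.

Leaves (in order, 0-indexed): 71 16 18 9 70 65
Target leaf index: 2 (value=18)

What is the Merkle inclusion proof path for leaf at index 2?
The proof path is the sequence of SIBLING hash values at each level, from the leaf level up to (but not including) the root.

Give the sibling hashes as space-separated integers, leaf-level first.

Answer: 9 223 733

Derivation:
L0 (leaves): [71, 16, 18, 9, 70, 65], target index=2
L1: h(71,16)=(71*31+16)%997=223 [pair 0] h(18,9)=(18*31+9)%997=567 [pair 1] h(70,65)=(70*31+65)%997=241 [pair 2] -> [223, 567, 241]
  Sibling for proof at L0: 9
L2: h(223,567)=(223*31+567)%997=501 [pair 0] h(241,241)=(241*31+241)%997=733 [pair 1] -> [501, 733]
  Sibling for proof at L1: 223
L3: h(501,733)=(501*31+733)%997=312 [pair 0] -> [312]
  Sibling for proof at L2: 733
Root: 312
Proof path (sibling hashes from leaf to root): [9, 223, 733]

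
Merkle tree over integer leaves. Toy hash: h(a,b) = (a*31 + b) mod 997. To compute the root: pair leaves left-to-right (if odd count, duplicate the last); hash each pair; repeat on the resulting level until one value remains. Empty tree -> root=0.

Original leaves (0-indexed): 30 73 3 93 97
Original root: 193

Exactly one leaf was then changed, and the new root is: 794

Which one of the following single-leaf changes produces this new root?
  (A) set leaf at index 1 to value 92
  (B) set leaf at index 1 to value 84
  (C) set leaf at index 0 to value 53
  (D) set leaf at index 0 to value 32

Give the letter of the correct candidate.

Original leaves: [30, 73, 3, 93, 97]
Target new root: 794
Try each candidate change and compute the resulting root:
Candidate A: set leaf[1] = 92 -> leaves = [30, 92, 3, 93, 97]
  L0: [30, 92, 3, 93, 97]
  L1: h(30,92)=(30*31+92)%997=25 h(3,93)=(3*31+93)%997=186 h(97,97)=(97*31+97)%997=113 -> [25, 186, 113]
  L2: h(25,186)=(25*31+186)%997=961 h(113,113)=(113*31+113)%997=625 -> [961, 625]
  L3: h(961,625)=(961*31+625)%997=506 -> [506]
  root = 506 != target 794
Candidate B: set leaf[1] = 84 -> leaves = [30, 84, 3, 93, 97]
  L0: [30, 84, 3, 93, 97]
  L1: h(30,84)=(30*31+84)%997=17 h(3,93)=(3*31+93)%997=186 h(97,97)=(97*31+97)%997=113 -> [17, 186, 113]
  L2: h(17,186)=(17*31+186)%997=713 h(113,113)=(113*31+113)%997=625 -> [713, 625]
  L3: h(713,625)=(713*31+625)%997=794 -> [794]
  root = 794 == target 794  ** MATCH **
Candidate C: set leaf[0] = 53 -> leaves = [53, 73, 3, 93, 97]
  L0: [53, 73, 3, 93, 97]
  L1: h(53,73)=(53*31+73)%997=719 h(3,93)=(3*31+93)%997=186 h(97,97)=(97*31+97)%997=113 -> [719, 186, 113]
  L2: h(719,186)=(719*31+186)%997=541 h(113,113)=(113*31+113)%997=625 -> [541, 625]
  L3: h(541,625)=(541*31+625)%997=447 -> [447]
  root = 447 != target 794
Candidate D: set leaf[0] = 32 -> leaves = [32, 73, 3, 93, 97]
  L0: [32, 73, 3, 93, 97]
  L1: h(32,73)=(32*31+73)%997=68 h(3,93)=(3*31+93)%997=186 h(97,97)=(97*31+97)%997=113 -> [68, 186, 113]
  L2: h(68,186)=(68*31+186)%997=300 h(113,113)=(113*31+113)%997=625 -> [300, 625]
  L3: h(300,625)=(300*31+625)%997=952 -> [952]
  root = 952 != target 794
Candidate B produces the target root.

Answer: B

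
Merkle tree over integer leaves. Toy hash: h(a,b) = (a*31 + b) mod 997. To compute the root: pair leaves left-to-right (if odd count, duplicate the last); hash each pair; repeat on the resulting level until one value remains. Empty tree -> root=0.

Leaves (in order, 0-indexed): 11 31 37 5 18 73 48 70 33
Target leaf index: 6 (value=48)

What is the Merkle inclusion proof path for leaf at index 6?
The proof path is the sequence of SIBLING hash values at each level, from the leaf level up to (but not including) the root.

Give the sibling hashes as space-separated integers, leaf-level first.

Answer: 70 631 720 596

Derivation:
L0 (leaves): [11, 31, 37, 5, 18, 73, 48, 70, 33], target index=6
L1: h(11,31)=(11*31+31)%997=372 [pair 0] h(37,5)=(37*31+5)%997=155 [pair 1] h(18,73)=(18*31+73)%997=631 [pair 2] h(48,70)=(48*31+70)%997=561 [pair 3] h(33,33)=(33*31+33)%997=59 [pair 4] -> [372, 155, 631, 561, 59]
  Sibling for proof at L0: 70
L2: h(372,155)=(372*31+155)%997=720 [pair 0] h(631,561)=(631*31+561)%997=182 [pair 1] h(59,59)=(59*31+59)%997=891 [pair 2] -> [720, 182, 891]
  Sibling for proof at L1: 631
L3: h(720,182)=(720*31+182)%997=568 [pair 0] h(891,891)=(891*31+891)%997=596 [pair 1] -> [568, 596]
  Sibling for proof at L2: 720
L4: h(568,596)=(568*31+596)%997=258 [pair 0] -> [258]
  Sibling for proof at L3: 596
Root: 258
Proof path (sibling hashes from leaf to root): [70, 631, 720, 596]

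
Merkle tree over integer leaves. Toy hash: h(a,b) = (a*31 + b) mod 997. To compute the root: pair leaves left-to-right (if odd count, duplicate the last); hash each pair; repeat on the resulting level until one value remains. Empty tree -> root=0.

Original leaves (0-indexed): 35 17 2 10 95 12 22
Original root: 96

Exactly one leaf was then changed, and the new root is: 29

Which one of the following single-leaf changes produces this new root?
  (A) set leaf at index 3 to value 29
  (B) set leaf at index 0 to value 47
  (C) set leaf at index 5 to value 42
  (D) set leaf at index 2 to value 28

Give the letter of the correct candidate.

Answer: C

Derivation:
Original leaves: [35, 17, 2, 10, 95, 12, 22]
Target new root: 29
Try each candidate change and compute the resulting root:
Candidate A: set leaf[3] = 29 -> leaves = [35, 17, 2, 29, 95, 12, 22]
  L0: [35, 17, 2, 29, 95, 12, 22]
  L1: h(35,17)=(35*31+17)%997=105 h(2,29)=(2*31+29)%997=91 h(95,12)=(95*31+12)%997=963 h(22,22)=(22*31+22)%997=704 -> [105, 91, 963, 704]
  L2: h(105,91)=(105*31+91)%997=355 h(963,704)=(963*31+704)%997=647 -> [355, 647]
  L3: h(355,647)=(355*31+647)%997=685 -> [685]
  root = 685 != target 29
Candidate B: set leaf[0] = 47 -> leaves = [47, 17, 2, 10, 95, 12, 22]
  L0: [47, 17, 2, 10, 95, 12, 22]
  L1: h(47,17)=(47*31+17)%997=477 h(2,10)=(2*31+10)%997=72 h(95,12)=(95*31+12)%997=963 h(22,22)=(22*31+22)%997=704 -> [477, 72, 963, 704]
  L2: h(477,72)=(477*31+72)%997=901 h(963,704)=(963*31+704)%997=647 -> [901, 647]
  L3: h(901,647)=(901*31+647)%997=662 -> [662]
  root = 662 != target 29
Candidate C: set leaf[5] = 42 -> leaves = [35, 17, 2, 10, 95, 42, 22]
  L0: [35, 17, 2, 10, 95, 42, 22]
  L1: h(35,17)=(35*31+17)%997=105 h(2,10)=(2*31+10)%997=72 h(95,42)=(95*31+42)%997=993 h(22,22)=(22*31+22)%997=704 -> [105, 72, 993, 704]
  L2: h(105,72)=(105*31+72)%997=336 h(993,704)=(993*31+704)%997=580 -> [336, 580]
  L3: h(336,580)=(336*31+580)%997=29 -> [29]
  root = 29 == target 29  ** MATCH **
Candidate D: set leaf[2] = 28 -> leaves = [35, 17, 28, 10, 95, 12, 22]
  L0: [35, 17, 28, 10, 95, 12, 22]
  L1: h(35,17)=(35*31+17)%997=105 h(28,10)=(28*31+10)%997=878 h(95,12)=(95*31+12)%997=963 h(22,22)=(22*31+22)%997=704 -> [105, 878, 963, 704]
  L2: h(105,878)=(105*31+878)%997=145 h(963,704)=(963*31+704)%997=647 -> [145, 647]
  L3: h(145,647)=(145*31+647)%997=157 -> [157]
  root = 157 != target 29
Candidate C produces the target root.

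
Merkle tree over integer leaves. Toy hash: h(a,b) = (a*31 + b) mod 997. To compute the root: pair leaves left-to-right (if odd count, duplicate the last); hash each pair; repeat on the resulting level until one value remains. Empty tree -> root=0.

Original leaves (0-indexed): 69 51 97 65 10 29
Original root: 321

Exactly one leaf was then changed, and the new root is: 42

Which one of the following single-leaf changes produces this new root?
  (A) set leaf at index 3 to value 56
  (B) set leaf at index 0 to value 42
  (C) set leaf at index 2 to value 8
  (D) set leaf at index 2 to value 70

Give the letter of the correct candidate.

Answer: A

Derivation:
Original leaves: [69, 51, 97, 65, 10, 29]
Target new root: 42
Try each candidate change and compute the resulting root:
Candidate A: set leaf[3] = 56 -> leaves = [69, 51, 97, 56, 10, 29]
  L0: [69, 51, 97, 56, 10, 29]
  L1: h(69,51)=(69*31+51)%997=196 h(97,56)=(97*31+56)%997=72 h(10,29)=(10*31+29)%997=339 -> [196, 72, 339]
  L2: h(196,72)=(196*31+72)%997=166 h(339,339)=(339*31+339)%997=878 -> [166, 878]
  L3: h(166,878)=(166*31+878)%997=42 -> [42]
  root = 42 == target 42  ** MATCH **
Candidate B: set leaf[0] = 42 -> leaves = [42, 51, 97, 65, 10, 29]
  L0: [42, 51, 97, 65, 10, 29]
  L1: h(42,51)=(42*31+51)%997=356 h(97,65)=(97*31+65)%997=81 h(10,29)=(10*31+29)%997=339 -> [356, 81, 339]
  L2: h(356,81)=(356*31+81)%997=150 h(339,339)=(339*31+339)%997=878 -> [150, 878]
  L3: h(150,878)=(150*31+878)%997=543 -> [543]
  root = 543 != target 42
Candidate C: set leaf[2] = 8 -> leaves = [69, 51, 8, 65, 10, 29]
  L0: [69, 51, 8, 65, 10, 29]
  L1: h(69,51)=(69*31+51)%997=196 h(8,65)=(8*31+65)%997=313 h(10,29)=(10*31+29)%997=339 -> [196, 313, 339]
  L2: h(196,313)=(196*31+313)%997=407 h(339,339)=(339*31+339)%997=878 -> [407, 878]
  L3: h(407,878)=(407*31+878)%997=534 -> [534]
  root = 534 != target 42
Candidate D: set leaf[2] = 70 -> leaves = [69, 51, 70, 65, 10, 29]
  L0: [69, 51, 70, 65, 10, 29]
  L1: h(69,51)=(69*31+51)%997=196 h(70,65)=(70*31+65)%997=241 h(10,29)=(10*31+29)%997=339 -> [196, 241, 339]
  L2: h(196,241)=(196*31+241)%997=335 h(339,339)=(339*31+339)%997=878 -> [335, 878]
  L3: h(335,878)=(335*31+878)%997=296 -> [296]
  root = 296 != target 42
Candidate A produces the target root.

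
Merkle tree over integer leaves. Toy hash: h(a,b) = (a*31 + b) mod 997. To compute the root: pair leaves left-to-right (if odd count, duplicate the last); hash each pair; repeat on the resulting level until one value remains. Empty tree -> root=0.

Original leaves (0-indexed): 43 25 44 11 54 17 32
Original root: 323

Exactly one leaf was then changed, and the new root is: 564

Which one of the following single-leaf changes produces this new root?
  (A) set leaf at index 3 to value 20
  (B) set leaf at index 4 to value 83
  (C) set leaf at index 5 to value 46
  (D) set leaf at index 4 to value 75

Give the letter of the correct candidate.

Original leaves: [43, 25, 44, 11, 54, 17, 32]
Target new root: 564
Try each candidate change and compute the resulting root:
Candidate A: set leaf[3] = 20 -> leaves = [43, 25, 44, 20, 54, 17, 32]
  L0: [43, 25, 44, 20, 54, 17, 32]
  L1: h(43,25)=(43*31+25)%997=361 h(44,20)=(44*31+20)%997=387 h(54,17)=(54*31+17)%997=694 h(32,32)=(32*31+32)%997=27 -> [361, 387, 694, 27]
  L2: h(361,387)=(361*31+387)%997=611 h(694,27)=(694*31+27)%997=604 -> [611, 604]
  L3: h(611,604)=(611*31+604)%997=602 -> [602]
  root = 602 != target 564
Candidate B: set leaf[4] = 83 -> leaves = [43, 25, 44, 11, 83, 17, 32]
  L0: [43, 25, 44, 11, 83, 17, 32]
  L1: h(43,25)=(43*31+25)%997=361 h(44,11)=(44*31+11)%997=378 h(83,17)=(83*31+17)%997=596 h(32,32)=(32*31+32)%997=27 -> [361, 378, 596, 27]
  L2: h(361,378)=(361*31+378)%997=602 h(596,27)=(596*31+27)%997=557 -> [602, 557]
  L3: h(602,557)=(602*31+557)%997=276 -> [276]
  root = 276 != target 564
Candidate C: set leaf[5] = 46 -> leaves = [43, 25, 44, 11, 54, 46, 32]
  L0: [43, 25, 44, 11, 54, 46, 32]
  L1: h(43,25)=(43*31+25)%997=361 h(44,11)=(44*31+11)%997=378 h(54,46)=(54*31+46)%997=723 h(32,32)=(32*31+32)%997=27 -> [361, 378, 723, 27]
  L2: h(361,378)=(361*31+378)%997=602 h(723,27)=(723*31+27)%997=506 -> [602, 506]
  L3: h(602,506)=(602*31+506)%997=225 -> [225]
  root = 225 != target 564
Candidate D: set leaf[4] = 75 -> leaves = [43, 25, 44, 11, 75, 17, 32]
  L0: [43, 25, 44, 11, 75, 17, 32]
  L1: h(43,25)=(43*31+25)%997=361 h(44,11)=(44*31+11)%997=378 h(75,17)=(75*31+17)%997=348 h(32,32)=(32*31+32)%997=27 -> [361, 378, 348, 27]
  L2: h(361,378)=(361*31+378)%997=602 h(348,27)=(348*31+27)%997=845 -> [602, 845]
  L3: h(602,845)=(602*31+845)%997=564 -> [564]
  root = 564 == target 564  ** MATCH **
Candidate D produces the target root.

Answer: D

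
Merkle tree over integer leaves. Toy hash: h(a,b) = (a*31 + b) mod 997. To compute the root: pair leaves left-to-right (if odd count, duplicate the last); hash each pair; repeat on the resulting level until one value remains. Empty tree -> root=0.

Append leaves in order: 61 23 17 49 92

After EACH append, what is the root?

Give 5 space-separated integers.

After append 61 (leaves=[61]):
  L0: [61]
  root=61
After append 23 (leaves=[61, 23]):
  L0: [61, 23]
  L1: h(61,23)=(61*31+23)%997=917 -> [917]
  root=917
After append 17 (leaves=[61, 23, 17]):
  L0: [61, 23, 17]
  L1: h(61,23)=(61*31+23)%997=917 h(17,17)=(17*31+17)%997=544 -> [917, 544]
  L2: h(917,544)=(917*31+544)%997=58 -> [58]
  root=58
After append 49 (leaves=[61, 23, 17, 49]):
  L0: [61, 23, 17, 49]
  L1: h(61,23)=(61*31+23)%997=917 h(17,49)=(17*31+49)%997=576 -> [917, 576]
  L2: h(917,576)=(917*31+576)%997=90 -> [90]
  root=90
After append 92 (leaves=[61, 23, 17, 49, 92]):
  L0: [61, 23, 17, 49, 92]
  L1: h(61,23)=(61*31+23)%997=917 h(17,49)=(17*31+49)%997=576 h(92,92)=(92*31+92)%997=950 -> [917, 576, 950]
  L2: h(917,576)=(917*31+576)%997=90 h(950,950)=(950*31+950)%997=490 -> [90, 490]
  L3: h(90,490)=(90*31+490)%997=289 -> [289]
  root=289

Answer: 61 917 58 90 289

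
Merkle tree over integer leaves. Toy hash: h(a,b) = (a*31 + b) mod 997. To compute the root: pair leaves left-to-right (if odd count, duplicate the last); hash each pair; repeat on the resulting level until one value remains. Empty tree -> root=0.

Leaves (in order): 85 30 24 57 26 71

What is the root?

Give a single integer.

L0: [85, 30, 24, 57, 26, 71]
L1: h(85,30)=(85*31+30)%997=671 h(24,57)=(24*31+57)%997=801 h(26,71)=(26*31+71)%997=877 -> [671, 801, 877]
L2: h(671,801)=(671*31+801)%997=665 h(877,877)=(877*31+877)%997=148 -> [665, 148]
L3: h(665,148)=(665*31+148)%997=823 -> [823]

Answer: 823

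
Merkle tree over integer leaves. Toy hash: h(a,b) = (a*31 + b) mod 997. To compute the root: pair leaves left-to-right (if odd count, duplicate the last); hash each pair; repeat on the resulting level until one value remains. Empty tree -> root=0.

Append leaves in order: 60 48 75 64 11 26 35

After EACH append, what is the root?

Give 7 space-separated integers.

Answer: 60 911 731 720 683 166 919

Derivation:
After append 60 (leaves=[60]):
  L0: [60]
  root=60
After append 48 (leaves=[60, 48]):
  L0: [60, 48]
  L1: h(60,48)=(60*31+48)%997=911 -> [911]
  root=911
After append 75 (leaves=[60, 48, 75]):
  L0: [60, 48, 75]
  L1: h(60,48)=(60*31+48)%997=911 h(75,75)=(75*31+75)%997=406 -> [911, 406]
  L2: h(911,406)=(911*31+406)%997=731 -> [731]
  root=731
After append 64 (leaves=[60, 48, 75, 64]):
  L0: [60, 48, 75, 64]
  L1: h(60,48)=(60*31+48)%997=911 h(75,64)=(75*31+64)%997=395 -> [911, 395]
  L2: h(911,395)=(911*31+395)%997=720 -> [720]
  root=720
After append 11 (leaves=[60, 48, 75, 64, 11]):
  L0: [60, 48, 75, 64, 11]
  L1: h(60,48)=(60*31+48)%997=911 h(75,64)=(75*31+64)%997=395 h(11,11)=(11*31+11)%997=352 -> [911, 395, 352]
  L2: h(911,395)=(911*31+395)%997=720 h(352,352)=(352*31+352)%997=297 -> [720, 297]
  L3: h(720,297)=(720*31+297)%997=683 -> [683]
  root=683
After append 26 (leaves=[60, 48, 75, 64, 11, 26]):
  L0: [60, 48, 75, 64, 11, 26]
  L1: h(60,48)=(60*31+48)%997=911 h(75,64)=(75*31+64)%997=395 h(11,26)=(11*31+26)%997=367 -> [911, 395, 367]
  L2: h(911,395)=(911*31+395)%997=720 h(367,367)=(367*31+367)%997=777 -> [720, 777]
  L3: h(720,777)=(720*31+777)%997=166 -> [166]
  root=166
After append 35 (leaves=[60, 48, 75, 64, 11, 26, 35]):
  L0: [60, 48, 75, 64, 11, 26, 35]
  L1: h(60,48)=(60*31+48)%997=911 h(75,64)=(75*31+64)%997=395 h(11,26)=(11*31+26)%997=367 h(35,35)=(35*31+35)%997=123 -> [911, 395, 367, 123]
  L2: h(911,395)=(911*31+395)%997=720 h(367,123)=(367*31+123)%997=533 -> [720, 533]
  L3: h(720,533)=(720*31+533)%997=919 -> [919]
  root=919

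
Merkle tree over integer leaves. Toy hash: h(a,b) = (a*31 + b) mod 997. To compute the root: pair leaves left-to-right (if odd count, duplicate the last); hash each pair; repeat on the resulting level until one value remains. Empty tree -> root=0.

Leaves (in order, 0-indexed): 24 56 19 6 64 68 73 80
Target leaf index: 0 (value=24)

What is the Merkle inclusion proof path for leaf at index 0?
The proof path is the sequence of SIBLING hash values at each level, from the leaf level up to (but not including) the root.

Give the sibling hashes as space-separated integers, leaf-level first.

Answer: 56 595 153

Derivation:
L0 (leaves): [24, 56, 19, 6, 64, 68, 73, 80], target index=0
L1: h(24,56)=(24*31+56)%997=800 [pair 0] h(19,6)=(19*31+6)%997=595 [pair 1] h(64,68)=(64*31+68)%997=58 [pair 2] h(73,80)=(73*31+80)%997=349 [pair 3] -> [800, 595, 58, 349]
  Sibling for proof at L0: 56
L2: h(800,595)=(800*31+595)%997=470 [pair 0] h(58,349)=(58*31+349)%997=153 [pair 1] -> [470, 153]
  Sibling for proof at L1: 595
L3: h(470,153)=(470*31+153)%997=765 [pair 0] -> [765]
  Sibling for proof at L2: 153
Root: 765
Proof path (sibling hashes from leaf to root): [56, 595, 153]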